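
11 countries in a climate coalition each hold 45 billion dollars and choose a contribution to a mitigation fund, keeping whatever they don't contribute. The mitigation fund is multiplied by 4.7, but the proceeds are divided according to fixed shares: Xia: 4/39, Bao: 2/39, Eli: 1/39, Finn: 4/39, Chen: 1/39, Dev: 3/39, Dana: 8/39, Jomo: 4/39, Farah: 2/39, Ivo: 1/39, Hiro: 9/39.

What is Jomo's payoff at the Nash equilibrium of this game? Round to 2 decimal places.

Player j's private return per contributed unit is 4.7 × (j's share). Contributing is weakly dominant for j when that share is at least 1/4.7 = 0.2128, and contributing 0 is dominant otherwise.
Only Hiro (9/39) clears that bar, contributing 45; the remaining 10 contribute 0. Total contributed: 45.
Jomo keeps 45 and receives 4.7 × 45 × 4/39 = 21.69 from the mitigation fund, for a payoff of 66.69.

66.69 billion dollars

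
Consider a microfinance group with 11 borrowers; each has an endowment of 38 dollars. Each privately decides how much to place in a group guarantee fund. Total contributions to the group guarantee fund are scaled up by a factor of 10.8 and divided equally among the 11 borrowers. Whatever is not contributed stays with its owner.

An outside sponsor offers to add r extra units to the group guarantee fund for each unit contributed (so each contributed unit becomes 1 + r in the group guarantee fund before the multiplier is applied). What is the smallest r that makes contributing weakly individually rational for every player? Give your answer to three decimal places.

0.019

With matching at rate r, one contributed unit becomes (1 + r) in the group guarantee fund and returns 10.8 × (1 + r) / 11 to the contributor.
Setting this equal to 1: 1 + r = 11/10.8 = 1.0185.
So the minimum matching rate is r = 1.0185 − 1 = 0.019.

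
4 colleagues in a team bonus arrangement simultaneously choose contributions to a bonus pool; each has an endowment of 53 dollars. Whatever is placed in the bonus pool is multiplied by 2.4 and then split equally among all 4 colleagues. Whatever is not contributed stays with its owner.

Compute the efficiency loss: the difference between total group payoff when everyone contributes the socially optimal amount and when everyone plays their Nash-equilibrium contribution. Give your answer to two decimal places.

Each contributed unit returns 2.4/4 = 0.6000 to its contributor — below 1 — so contributing 0 is dominant for every player. At the Nash equilibrium everyone keeps their 53, and the group total is 4 × 53 = 212.
Each contributed unit returns 2.400 to the group as a whole (0.6000 to each of 4 players), which exceeds 1, so the social optimum is full contribution: group total = 2.400 × 212 = 508.80.
Efficiency loss = 508.80 − 212 = 296.80.

296.80 dollars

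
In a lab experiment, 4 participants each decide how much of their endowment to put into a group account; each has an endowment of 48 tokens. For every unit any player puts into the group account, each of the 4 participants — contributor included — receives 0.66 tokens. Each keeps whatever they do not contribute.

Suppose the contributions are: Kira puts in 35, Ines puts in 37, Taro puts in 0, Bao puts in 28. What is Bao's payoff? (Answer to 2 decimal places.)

86.00 tokens

Total contributed: 35 + 37 + 0 + 28 = 100.
Each receives 0.66 × 100 = 66.00 from the group account.
Bao keeps 48 − 28 = 20, so Bao's payoff is 20 + 66.00 = 86.00.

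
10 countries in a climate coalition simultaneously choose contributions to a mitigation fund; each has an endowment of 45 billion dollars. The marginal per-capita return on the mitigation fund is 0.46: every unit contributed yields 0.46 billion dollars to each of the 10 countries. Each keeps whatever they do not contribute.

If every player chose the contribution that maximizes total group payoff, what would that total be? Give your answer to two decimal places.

2070.00 billion dollars

Each contributed unit returns 4.600 to the group as a whole (0.46 to each of 10 players), which exceeds 1, so the social optimum is full contribution: group total = 4.600 × 450 = 2070.00.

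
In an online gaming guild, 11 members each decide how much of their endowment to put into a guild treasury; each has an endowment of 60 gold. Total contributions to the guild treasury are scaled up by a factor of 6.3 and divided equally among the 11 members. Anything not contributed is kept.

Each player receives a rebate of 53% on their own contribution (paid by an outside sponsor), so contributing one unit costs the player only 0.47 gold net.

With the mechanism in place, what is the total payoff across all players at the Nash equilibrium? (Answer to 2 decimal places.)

4507.80 gold

The effective private return per unit is now (6.3/11) / 0.47 = 1.2186 > 1, so every player's dominant strategy flips to full contribution.
So the Nash equilibrium is full contribution by all 11; the group earns 11 × (60 × 0.53 + 6.3 × 60) = 4507.80.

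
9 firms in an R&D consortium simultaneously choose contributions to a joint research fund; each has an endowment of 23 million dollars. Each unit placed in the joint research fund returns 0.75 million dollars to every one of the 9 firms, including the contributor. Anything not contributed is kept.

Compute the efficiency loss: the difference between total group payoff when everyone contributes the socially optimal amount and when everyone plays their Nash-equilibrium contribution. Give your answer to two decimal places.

The private return per contributed unit is 0.75 < 1, so contributing 0 is dominant for every player. At the Nash equilibrium everyone keeps their 23, and the group total is 9 × 23 = 207.
Each contributed unit returns 6.750 to the group as a whole (0.75 to each of 9 players), which exceeds 1, so the social optimum is full contribution: group total = 6.750 × 207 = 1397.25.
Efficiency loss = 1397.25 − 207 = 1190.25.

1190.25 million dollars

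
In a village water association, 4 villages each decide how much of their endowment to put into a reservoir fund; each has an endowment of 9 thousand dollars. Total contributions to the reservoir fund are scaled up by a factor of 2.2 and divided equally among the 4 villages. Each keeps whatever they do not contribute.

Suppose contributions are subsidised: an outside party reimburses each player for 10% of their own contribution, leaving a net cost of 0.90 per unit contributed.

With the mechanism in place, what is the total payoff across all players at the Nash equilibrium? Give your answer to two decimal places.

Even with the mechanism, each unit contributed returns only (2.2/4) / 0.90 = 0.6111 per unit of net cost, so contributing nothing is still dominant.
At the Nash equilibrium no one contributes; group total payoff = 4 × 9 = 36.

36.00 thousand dollars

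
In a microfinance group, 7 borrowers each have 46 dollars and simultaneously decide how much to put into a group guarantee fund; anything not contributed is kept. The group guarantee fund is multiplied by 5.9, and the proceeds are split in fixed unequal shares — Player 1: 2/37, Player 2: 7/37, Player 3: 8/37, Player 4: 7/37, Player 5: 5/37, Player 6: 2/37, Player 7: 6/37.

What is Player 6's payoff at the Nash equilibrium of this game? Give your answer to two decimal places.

Each unit j contributes comes back to j as 5.9 × (j's share), so j prefers to contribute only if that share exceeds 1/5.9 = 0.1695; otherwise keeping the unit dominates.
Player 2, Player 3 and Player 4 are above the threshold, contributing 46 each; the remaining 4 contribute 0. Total contributed: 138.
Player 6 keeps 46 and receives 5.9 × 138 × 2/37 = 44.01 from the group guarantee fund, for a payoff of 90.01.

90.01 dollars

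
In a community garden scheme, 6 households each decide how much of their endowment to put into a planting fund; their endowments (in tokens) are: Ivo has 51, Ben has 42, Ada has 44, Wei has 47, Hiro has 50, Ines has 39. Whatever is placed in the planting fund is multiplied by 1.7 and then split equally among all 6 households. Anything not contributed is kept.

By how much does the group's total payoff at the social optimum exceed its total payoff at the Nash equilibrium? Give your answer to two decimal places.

191.10 tokens

The private return per contributed unit is 1.7/6 = 0.2833 < 1 for every player regardless of endowment, so the Nash equilibrium is zero contribution and the group total is Σ E_j = 51 + 42 + 44 + 47 + 50 + 39 = 273.
Each contributed unit returns 1.700 to the group, so the social optimum is full contribution by everyone: group total = 1.700 × 273 = 464.10.
Efficiency loss = (1.700 − 1) × 273 = 191.10.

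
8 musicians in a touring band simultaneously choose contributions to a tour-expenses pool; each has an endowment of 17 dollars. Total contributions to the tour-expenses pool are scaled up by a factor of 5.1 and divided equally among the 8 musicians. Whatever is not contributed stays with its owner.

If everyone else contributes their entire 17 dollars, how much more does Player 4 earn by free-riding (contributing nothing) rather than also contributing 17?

Switching from a contribution of 17 to 0 lets Player 4 keep an extra 17 dollars, but lowers the tour-expenses pool by 17, which costs Player 4 their own share of that drop: 5.1/8 × 17 = 10.84.
Net gain = 17 − 10.84 = 6.16. The private return per contributed unit (0.6375) is below 1, so free-riding is indeed the best response regardless of what the others do.

6.16 dollars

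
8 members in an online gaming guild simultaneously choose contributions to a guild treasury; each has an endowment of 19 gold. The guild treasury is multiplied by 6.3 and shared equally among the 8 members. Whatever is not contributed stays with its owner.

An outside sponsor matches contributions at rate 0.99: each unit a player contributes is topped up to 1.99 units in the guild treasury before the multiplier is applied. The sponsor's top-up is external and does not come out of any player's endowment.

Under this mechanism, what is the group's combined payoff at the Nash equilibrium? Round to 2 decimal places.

1905.62 gold

With the mechanism, a contributed unit returns 6.3 × 1.99 / 8 = 1.5671 per unit of net cost to the contributor — now above 1 — so contributing fully is weakly dominant for every player.
So the Nash equilibrium is full contribution by all 8; the group earns 6.3 × 1.99 × 152 = 1905.62.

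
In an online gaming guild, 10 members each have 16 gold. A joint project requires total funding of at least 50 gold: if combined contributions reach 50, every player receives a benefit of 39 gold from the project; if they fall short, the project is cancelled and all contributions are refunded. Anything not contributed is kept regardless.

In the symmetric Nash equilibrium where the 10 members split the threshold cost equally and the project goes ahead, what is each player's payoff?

Equal share of the threshold: 50/10 = 5.
At this profile no one gains by cutting their contribution: any cut drops the total below 50, the project is cancelled, contributions are refunded, and the deviator ends with 16, which is less than 16 − 5 + 39 = 50. Contributing more than 5 just wastes the excess. So contributing exactly 5 is a best response.
Each player's payoff: 16 − 5 + 39 = 50.

50 gold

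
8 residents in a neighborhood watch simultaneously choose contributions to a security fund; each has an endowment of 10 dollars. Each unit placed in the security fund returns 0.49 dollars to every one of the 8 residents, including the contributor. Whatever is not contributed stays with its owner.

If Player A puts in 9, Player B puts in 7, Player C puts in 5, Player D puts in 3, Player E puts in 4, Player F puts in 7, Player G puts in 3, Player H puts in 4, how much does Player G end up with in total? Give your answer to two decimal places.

27.58 dollars

Total contributed: 9 + 7 + 5 + 3 + 4 + 7 + 3 + 4 = 42.
Each receives 0.49 × 42 = 20.58 from the security fund.
Player G keeps 10 − 3 = 7, so Player G's payoff is 7 + 20.58 = 27.58.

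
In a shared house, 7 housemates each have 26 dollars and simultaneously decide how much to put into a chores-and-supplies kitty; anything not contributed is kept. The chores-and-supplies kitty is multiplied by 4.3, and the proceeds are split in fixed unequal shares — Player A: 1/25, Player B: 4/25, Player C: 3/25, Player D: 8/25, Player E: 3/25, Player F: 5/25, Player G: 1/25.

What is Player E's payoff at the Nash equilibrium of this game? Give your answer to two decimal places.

A player with share s gets back 4.3·s per unit contributed, so full contribution is dominant for anyone with s > 1/4.3 = 0.2326 and zero contribution is dominant for anyone below.
Player D alone (share 8/25) is above the threshold, contributing 26; the remaining 6 contribute 0. Total contributed: 26.
Player E keeps 26 and receives 4.3 × 26 × 3/25 = 13.42 from the chores-and-supplies kitty, for a payoff of 39.42.

39.42 dollars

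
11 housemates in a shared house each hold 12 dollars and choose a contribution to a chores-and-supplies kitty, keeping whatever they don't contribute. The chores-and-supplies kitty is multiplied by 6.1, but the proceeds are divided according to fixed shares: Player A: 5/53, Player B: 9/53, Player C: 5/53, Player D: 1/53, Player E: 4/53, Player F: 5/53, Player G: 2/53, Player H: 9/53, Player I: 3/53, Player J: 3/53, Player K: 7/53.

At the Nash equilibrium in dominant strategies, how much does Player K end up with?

31.34 dollars

Player j's private return per contributed unit is 6.1 × (j's share). Contributing is weakly dominant for j when that share is at least 1/6.1 = 0.1639, and contributing 0 is dominant otherwise.
Player B and Player H are above the threshold, contributing 12 each; the remaining 9 contribute 0. Total contributed: 24.
Player K keeps 12 and receives 6.1 × 24 × 7/53 = 19.34 from the chores-and-supplies kitty, for a payoff of 31.34.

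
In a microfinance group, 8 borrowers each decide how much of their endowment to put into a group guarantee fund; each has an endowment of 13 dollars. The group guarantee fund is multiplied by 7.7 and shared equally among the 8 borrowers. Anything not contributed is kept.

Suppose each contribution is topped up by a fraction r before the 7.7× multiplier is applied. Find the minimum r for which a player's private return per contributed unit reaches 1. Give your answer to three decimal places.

0.039

With matching at rate r, one contributed unit becomes (1 + r) in the group guarantee fund and returns 7.7 × (1 + r) / 8 to the contributor.
Setting this equal to 1: 1 + r = 8/7.7 = 1.0390.
So the minimum matching rate is r = 1.0390 − 1 = 0.039.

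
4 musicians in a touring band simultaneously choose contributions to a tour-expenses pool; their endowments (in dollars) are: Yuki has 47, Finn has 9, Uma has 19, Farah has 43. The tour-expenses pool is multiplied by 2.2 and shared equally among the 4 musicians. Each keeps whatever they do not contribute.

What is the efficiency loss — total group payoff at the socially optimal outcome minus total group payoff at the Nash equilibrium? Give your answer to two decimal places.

The private return per contributed unit is 2.2/4 = 0.5500 < 1 for every player regardless of endowment, so the Nash equilibrium is zero contribution and the group total is Σ E_j = 47 + 9 + 19 + 43 = 118.
Each contributed unit returns 2.200 to the group, so the social optimum is full contribution by everyone: group total = 2.200 × 118 = 259.60.
Efficiency loss = (2.200 − 1) × 118 = 141.60.

141.60 dollars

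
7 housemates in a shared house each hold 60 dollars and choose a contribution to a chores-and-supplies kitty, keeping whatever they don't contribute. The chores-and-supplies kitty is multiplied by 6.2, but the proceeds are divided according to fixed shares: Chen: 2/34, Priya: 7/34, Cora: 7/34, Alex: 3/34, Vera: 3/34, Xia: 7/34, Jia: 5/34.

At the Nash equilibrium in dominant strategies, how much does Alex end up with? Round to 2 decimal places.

158.47 dollars

Each unit j contributes comes back to j as 6.2 × (j's share), so j prefers to contribute only if that share exceeds 1/6.2 = 0.1613; otherwise keeping the unit dominates.
The shares above 0.1613 belong to Priya, Cora and Xia, contributing 60 each; the remaining 4 contribute 0. Total contributed: 180.
Alex keeps 60 and receives 6.2 × 180 × 3/34 = 98.47 from the chores-and-supplies kitty, for a payoff of 158.47.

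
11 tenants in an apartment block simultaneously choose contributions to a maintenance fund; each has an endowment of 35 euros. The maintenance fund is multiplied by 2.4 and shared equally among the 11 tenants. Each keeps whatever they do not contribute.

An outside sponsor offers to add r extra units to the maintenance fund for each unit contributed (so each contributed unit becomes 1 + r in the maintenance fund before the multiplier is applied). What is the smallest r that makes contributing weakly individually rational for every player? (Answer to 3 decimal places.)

3.583

With matching at rate r, one contributed unit becomes (1 + r) in the maintenance fund and returns 2.4 × (1 + r) / 11 to the contributor.
Setting this equal to 1: 1 + r = 11/2.4 = 4.5833.
So the minimum matching rate is r = 4.5833 − 1 = 3.583.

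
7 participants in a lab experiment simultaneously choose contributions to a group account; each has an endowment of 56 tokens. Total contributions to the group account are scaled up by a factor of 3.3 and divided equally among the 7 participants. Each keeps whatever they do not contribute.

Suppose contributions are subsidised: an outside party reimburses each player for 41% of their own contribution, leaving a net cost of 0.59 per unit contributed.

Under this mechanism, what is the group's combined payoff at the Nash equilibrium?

The effective private return is (3.3/7) / 0.59 = 0.7990, which is still under 1, so the mechanism doesn't change anyone's dominant strategy: zero contribution.
Everyone keeps their endowment and the group total is 7 × 56 = 392.

392.00 tokens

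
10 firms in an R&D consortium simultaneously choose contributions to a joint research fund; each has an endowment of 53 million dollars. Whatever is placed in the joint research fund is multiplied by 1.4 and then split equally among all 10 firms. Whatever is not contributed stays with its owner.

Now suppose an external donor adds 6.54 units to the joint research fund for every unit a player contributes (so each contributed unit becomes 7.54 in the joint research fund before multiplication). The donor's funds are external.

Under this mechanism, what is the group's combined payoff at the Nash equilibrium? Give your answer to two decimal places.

5594.68 million dollars

Under the mechanism each unit contributed yields 1.4 × 7.54 / 10 = 1.0556 back to its contributor per unit of net cost, which exceeds 1, making full contribution the dominant choice for everyone.
So the Nash equilibrium is full contribution by all 10; the group earns 1.4 × 7.54 × 530 = 5594.68.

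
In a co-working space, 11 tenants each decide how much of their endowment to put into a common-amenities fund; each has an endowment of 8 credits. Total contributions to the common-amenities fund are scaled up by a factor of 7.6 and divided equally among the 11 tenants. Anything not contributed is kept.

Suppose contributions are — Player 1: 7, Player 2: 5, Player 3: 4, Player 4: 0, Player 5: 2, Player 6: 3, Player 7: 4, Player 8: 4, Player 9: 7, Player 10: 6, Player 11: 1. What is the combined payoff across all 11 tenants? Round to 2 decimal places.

Total contributed: 7 + 5 + 4 + 0 + 2 + 3 + 4 + 4 + 7 + 6 + 1 = 43; total kept: 11 × 8 − 43 = 45.
The common-amenities fund pays out 7.6 × 43 = 326.80 in aggregate.
Group total = 45 + 326.80 = 371.80.

371.80 credits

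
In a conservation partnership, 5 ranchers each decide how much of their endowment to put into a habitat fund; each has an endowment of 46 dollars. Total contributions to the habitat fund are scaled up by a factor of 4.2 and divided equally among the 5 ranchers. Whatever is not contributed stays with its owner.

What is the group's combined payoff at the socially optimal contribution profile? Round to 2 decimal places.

Each contributed unit returns 4.200 to the group as a whole (0.8400 to each of 5 players), which exceeds 1, so the social optimum is full contribution: group total = 4.200 × 230 = 966.00.

966.00 dollars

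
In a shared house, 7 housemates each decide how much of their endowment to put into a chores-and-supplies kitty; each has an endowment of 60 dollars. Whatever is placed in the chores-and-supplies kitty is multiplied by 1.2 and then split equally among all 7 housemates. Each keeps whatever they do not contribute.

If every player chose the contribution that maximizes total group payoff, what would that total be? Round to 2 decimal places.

Each contributed unit returns 1.200 to the group as a whole (0.1714 to each of 7 players), which exceeds 1, so the social optimum is full contribution: group total = 1.200 × 420 = 504.00.

504.00 dollars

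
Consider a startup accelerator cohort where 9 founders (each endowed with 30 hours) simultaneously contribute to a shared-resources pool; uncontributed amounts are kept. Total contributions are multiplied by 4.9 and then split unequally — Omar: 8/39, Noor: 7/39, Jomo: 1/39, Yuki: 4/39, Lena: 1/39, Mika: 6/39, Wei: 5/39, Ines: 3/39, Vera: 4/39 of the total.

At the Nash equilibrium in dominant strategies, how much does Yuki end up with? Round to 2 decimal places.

45.08 hours

Player j's private return per contributed unit is 4.9 × (j's share). Contributing is weakly dominant for j when that share is at least 1/4.9 = 0.2041, and contributing 0 is dominant otherwise.
Only Omar (8/39) clears that bar, contributing 30; the remaining 8 contribute 0. Total contributed: 30.
Yuki keeps 30 and receives 4.9 × 30 × 4/39 = 15.08 from the shared-resources pool, for a payoff of 45.08.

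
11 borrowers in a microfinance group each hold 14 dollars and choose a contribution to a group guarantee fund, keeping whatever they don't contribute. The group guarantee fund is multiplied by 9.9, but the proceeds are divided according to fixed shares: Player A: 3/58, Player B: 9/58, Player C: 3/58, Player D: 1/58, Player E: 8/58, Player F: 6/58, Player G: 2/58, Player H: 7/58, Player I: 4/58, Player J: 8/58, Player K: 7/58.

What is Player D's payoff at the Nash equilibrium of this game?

For player j, contributing a unit is worthwhile iff 9.9 × (j's share) ≥ 1, i.e. iff j's share is at least 0.1010.
Player B, Player E, Player F, Player H, Player J and Player K clear that bar, contributing 14 each; the remaining 5 contribute 0. Total contributed: 84.
Player D keeps 14 and receives 9.9 × 84 × 1/58 = 14.34 from the group guarantee fund, for a payoff of 28.34.

28.34 dollars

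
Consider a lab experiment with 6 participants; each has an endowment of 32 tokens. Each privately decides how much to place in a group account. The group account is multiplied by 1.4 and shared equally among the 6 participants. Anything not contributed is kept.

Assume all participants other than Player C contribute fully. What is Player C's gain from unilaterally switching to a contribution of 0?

Switching from a contribution of 32 to 0 lets Player C keep an extra 32 tokens, but lowers the group account by 32, which costs Player C their own share of that drop: 1.4/6 × 32 = 7.47.
Net gain = 32 − 7.47 = 24.53. The private return per contributed unit (0.2333) is below 1, so free-riding is indeed the best response regardless of what the others do.

24.53 tokens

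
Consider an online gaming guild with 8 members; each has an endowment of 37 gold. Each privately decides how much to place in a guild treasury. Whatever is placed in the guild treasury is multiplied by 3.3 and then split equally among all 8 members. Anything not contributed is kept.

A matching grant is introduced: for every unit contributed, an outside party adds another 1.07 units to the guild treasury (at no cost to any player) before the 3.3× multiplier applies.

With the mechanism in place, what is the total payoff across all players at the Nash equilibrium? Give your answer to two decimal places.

296.00 gold

Even with the mechanism, each unit contributed returns only 3.3 × 2.07 / 8 = 0.8539 per unit of net cost, so contributing nothing is still dominant.
Everyone keeps their endowment and the group total is 8 × 37 = 296.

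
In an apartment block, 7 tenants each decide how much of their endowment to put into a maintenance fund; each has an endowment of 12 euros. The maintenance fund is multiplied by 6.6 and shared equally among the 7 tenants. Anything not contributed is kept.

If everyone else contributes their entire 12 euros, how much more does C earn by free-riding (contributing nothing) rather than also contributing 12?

0.69 euros

Switching from a contribution of 12 to 0 lets C keep an extra 12 euros, but lowers the maintenance fund by 12, which costs C their own share of that drop: 6.6/7 × 12 = 11.31.
Net gain = 12 − 11.31 = 0.69. The private return per contributed unit (0.9429) is below 1, so free-riding is indeed the best response regardless of what the others do.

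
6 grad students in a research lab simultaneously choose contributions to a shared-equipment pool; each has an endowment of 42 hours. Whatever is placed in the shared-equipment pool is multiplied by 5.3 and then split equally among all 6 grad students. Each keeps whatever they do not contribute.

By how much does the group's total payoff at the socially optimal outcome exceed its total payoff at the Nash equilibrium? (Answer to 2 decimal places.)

1083.60 hours

Each contributed unit returns 5.3/6 = 0.8833 to its contributor — below 1 — so contributing 0 is dominant for every player. At the Nash equilibrium everyone keeps their 42, and the group total is 6 × 42 = 252.
Each contributed unit returns 5.300 to the group as a whole (0.8833 to each of 6 players), which exceeds 1, so the social optimum is full contribution: group total = 5.300 × 252 = 1335.60.
Efficiency loss = 1335.60 − 252 = 1083.60.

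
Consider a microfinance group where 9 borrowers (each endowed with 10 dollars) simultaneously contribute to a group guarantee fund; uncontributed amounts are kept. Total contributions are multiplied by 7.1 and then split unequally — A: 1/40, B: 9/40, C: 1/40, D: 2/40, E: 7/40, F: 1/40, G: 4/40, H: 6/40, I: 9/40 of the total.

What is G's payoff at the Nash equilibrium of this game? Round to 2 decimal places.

For player j, contributing a unit is worthwhile iff 7.1 × (j's share) ≥ 1, i.e. iff j's share is at least 0.1408.
B, E, H and I clear that bar, contributing 10 each; the remaining 5 contribute 0. Total contributed: 40.
G keeps 10 and receives 7.1 × 40 × 4/40 = 28.40 from the group guarantee fund, for a payoff of 38.40.

38.40 dollars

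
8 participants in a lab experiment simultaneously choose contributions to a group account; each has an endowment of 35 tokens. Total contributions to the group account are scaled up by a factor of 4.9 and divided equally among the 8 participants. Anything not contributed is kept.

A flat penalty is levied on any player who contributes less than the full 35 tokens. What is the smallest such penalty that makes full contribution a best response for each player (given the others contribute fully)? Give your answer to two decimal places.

Given the others contribute fully, the best deviation is to contribute 0 (any partial contribution still incurs the fine and gives up units whose private return 0.6125 is below 1).
Deviating from 35 to 0 saves 35 tokens but forfeits the deviator's share of the drop in the group account: 4.9/8 × 35 = 21.44.
So the deviation gain is 35 − 21.44 = 13.56, and the fine must be at least 13.56 tokens to wipe it out.

13.56 tokens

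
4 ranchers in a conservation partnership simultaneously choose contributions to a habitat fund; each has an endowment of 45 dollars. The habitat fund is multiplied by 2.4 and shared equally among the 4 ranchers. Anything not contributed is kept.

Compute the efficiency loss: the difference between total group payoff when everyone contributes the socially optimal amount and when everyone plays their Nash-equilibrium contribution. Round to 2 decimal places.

Each contributed unit returns 2.4/4 = 0.6000 to its contributor — below 1 — so contributing 0 is dominant for every player. At the Nash equilibrium everyone keeps their 45, and the group total is 4 × 45 = 180.
Each contributed unit returns 2.400 to the group as a whole (0.6000 to each of 4 players), which exceeds 1, so the social optimum is full contribution: group total = 2.400 × 180 = 432.00.
Efficiency loss = 432.00 − 180 = 252.00.

252.00 dollars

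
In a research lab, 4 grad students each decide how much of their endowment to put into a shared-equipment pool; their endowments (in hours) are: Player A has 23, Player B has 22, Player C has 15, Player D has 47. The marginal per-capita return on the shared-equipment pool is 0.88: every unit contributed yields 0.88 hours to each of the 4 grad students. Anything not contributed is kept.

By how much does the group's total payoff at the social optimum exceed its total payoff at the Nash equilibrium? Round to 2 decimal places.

The private return per contributed unit is 0.88 < 1 for everyone, so the Nash equilibrium is zero contribution and the group total is Σ E_j = 23 + 22 + 15 + 47 = 107.
Each contributed unit returns 3.520 to the group, so the social optimum is full contribution by everyone: group total = 3.520 × 107 = 376.64.
Efficiency loss = (3.520 − 1) × 107 = 269.64.

269.64 hours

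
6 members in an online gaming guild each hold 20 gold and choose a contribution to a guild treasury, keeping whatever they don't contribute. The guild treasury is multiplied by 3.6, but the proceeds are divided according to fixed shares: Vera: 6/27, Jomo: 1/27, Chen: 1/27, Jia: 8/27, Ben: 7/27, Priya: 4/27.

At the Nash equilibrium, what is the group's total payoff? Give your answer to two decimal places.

172.00 gold

For player j, contributing a unit is worthwhile iff 3.6 × (j's share) ≥ 1, i.e. iff j's share is at least 0.2778.
Only Jia (8/27) clears that bar, contributing 20; the remaining 5 contribute 0. Total contributed: 20.
The guild treasury pays out 3.6 × 20 = 72.00 in total (split across the unequal shares, but the aggregate is all that matters for the group sum).
The 5 free-riders keep 20 each, adding 100. Group total = 100 + 72.00 = 172.00.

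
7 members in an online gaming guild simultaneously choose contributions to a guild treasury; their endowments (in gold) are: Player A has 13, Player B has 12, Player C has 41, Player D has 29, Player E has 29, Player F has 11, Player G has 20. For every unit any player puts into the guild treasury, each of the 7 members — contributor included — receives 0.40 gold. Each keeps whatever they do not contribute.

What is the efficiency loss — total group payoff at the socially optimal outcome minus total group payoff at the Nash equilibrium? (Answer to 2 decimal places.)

The private return per contributed unit is 0.40 < 1 for everyone, so the Nash equilibrium is zero contribution and the group total is Σ E_j = 13 + 12 + 41 + 29 + 29 + 11 + 20 = 155.
Each contributed unit returns 2.800 to the group, so the social optimum is full contribution by everyone: group total = 2.800 × 155 = 434.00.
Efficiency loss = (2.800 − 1) × 155 = 279.00.

279.00 gold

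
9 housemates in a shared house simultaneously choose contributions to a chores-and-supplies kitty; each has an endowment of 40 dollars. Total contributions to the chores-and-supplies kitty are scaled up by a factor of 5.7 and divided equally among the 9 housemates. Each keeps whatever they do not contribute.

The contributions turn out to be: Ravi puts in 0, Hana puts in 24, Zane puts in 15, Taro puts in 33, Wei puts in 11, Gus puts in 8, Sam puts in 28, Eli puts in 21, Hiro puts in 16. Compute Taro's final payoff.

105.80 dollars

Total contributed: 0 + 24 + 15 + 33 + 11 + 8 + 28 + 21 + 16 = 156.
Each receives 5.7 × 156 / 9 = 98.80 from the chores-and-supplies kitty.
Taro keeps 40 − 33 = 7, so Taro's payoff is 7 + 98.80 = 105.80.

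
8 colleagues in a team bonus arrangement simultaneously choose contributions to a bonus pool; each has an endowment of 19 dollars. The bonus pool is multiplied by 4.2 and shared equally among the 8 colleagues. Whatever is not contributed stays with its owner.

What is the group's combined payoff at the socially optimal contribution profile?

Each contributed unit returns 4.200 to the group as a whole (0.5250 to each of 8 players), which exceeds 1, so the social optimum is full contribution: group total = 4.200 × 152 = 638.40.

638.40 dollars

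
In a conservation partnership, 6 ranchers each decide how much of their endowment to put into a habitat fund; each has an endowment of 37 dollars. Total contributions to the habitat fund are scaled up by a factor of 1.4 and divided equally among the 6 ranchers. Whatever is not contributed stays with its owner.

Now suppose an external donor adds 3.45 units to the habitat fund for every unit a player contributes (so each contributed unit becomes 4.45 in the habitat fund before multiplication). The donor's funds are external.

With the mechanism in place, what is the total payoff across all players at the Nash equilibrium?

The effective private return per unit is now 1.4 × 4.45 / 6 = 1.0383 > 1, so every player's dominant strategy flips to full contribution.
At the Nash equilibrium everyone contributes 37. Group total payoff = 1.4 × 4.45 × 222 = 1383.06.

1383.06 dollars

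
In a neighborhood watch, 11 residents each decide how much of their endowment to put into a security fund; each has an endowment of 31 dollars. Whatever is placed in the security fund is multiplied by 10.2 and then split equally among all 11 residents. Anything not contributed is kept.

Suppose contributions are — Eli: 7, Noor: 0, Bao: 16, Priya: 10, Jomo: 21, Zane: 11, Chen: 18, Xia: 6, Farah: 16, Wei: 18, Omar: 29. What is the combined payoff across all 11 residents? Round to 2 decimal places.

1739.40 dollars

Total contributed: 7 + 0 + 16 + 10 + 21 + 11 + 18 + 6 + 16 + 18 + 29 = 152; total kept: 11 × 31 − 152 = 189.
The security fund pays out 10.2 × 152 = 1550.40 in aggregate.
Group total = 189 + 1550.40 = 1739.40.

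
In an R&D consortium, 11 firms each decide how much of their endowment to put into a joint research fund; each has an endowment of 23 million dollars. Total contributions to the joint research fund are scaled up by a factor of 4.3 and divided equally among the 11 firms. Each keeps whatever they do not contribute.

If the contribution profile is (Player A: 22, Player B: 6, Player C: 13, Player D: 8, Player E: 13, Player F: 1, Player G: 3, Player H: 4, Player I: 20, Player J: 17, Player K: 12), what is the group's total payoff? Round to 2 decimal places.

645.70 million dollars

Total contributed: 22 + 6 + 13 + 8 + 13 + 1 + 3 + 4 + 20 + 17 + 12 = 119; total kept: 11 × 23 − 119 = 134.
The joint research fund pays out 4.3 × 119 = 511.70 in aggregate.
Group total = 134 + 511.70 = 645.70.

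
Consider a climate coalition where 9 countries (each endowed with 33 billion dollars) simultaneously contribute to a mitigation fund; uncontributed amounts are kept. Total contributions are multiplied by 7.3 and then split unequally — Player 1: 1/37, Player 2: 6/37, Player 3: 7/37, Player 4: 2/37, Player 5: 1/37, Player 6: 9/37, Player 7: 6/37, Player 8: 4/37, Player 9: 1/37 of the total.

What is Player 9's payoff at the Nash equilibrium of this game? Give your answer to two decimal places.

59.04 billion dollars

A player with share s gets back 7.3·s per unit contributed, so full contribution is dominant for anyone with s > 1/7.3 = 0.1370 and zero contribution is dominant for anyone below.
Player 2, Player 3, Player 6 and Player 7 clear that bar, contributing 33 each; the remaining 5 contribute 0. Total contributed: 132.
Player 9 keeps 33 and receives 7.3 × 132 × 1/37 = 26.04 from the mitigation fund, for a payoff of 59.04.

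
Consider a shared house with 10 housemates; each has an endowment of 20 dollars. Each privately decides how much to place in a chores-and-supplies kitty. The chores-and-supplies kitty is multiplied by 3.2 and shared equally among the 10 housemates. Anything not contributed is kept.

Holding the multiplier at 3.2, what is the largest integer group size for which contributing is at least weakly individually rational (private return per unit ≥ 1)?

3

Private return per unit is 3.2/(group size), which is ≥ 1 whenever the group size is ≤ 3.2.
The largest such integer is 3.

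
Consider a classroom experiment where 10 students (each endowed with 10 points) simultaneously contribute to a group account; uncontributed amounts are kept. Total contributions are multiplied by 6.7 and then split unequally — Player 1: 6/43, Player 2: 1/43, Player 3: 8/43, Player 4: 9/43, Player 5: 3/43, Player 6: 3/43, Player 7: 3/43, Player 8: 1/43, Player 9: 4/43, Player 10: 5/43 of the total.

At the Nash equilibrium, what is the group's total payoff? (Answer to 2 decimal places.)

214.00 points

A player with share s gets back 6.7·s per unit contributed, so full contribution is dominant for anyone with s > 1/6.7 = 0.1493 and zero contribution is dominant for anyone below.
The shares above 0.1493 belong to Player 3 and Player 4, contributing 10 each; the remaining 8 contribute 0. Total contributed: 20.
The group account pays out 6.7 × 20 = 134.00 in total (split across the unequal shares, but the aggregate is all that matters for the group sum).
The 8 free-riders keep 10 each, adding 80. Group total = 80 + 134.00 = 214.00.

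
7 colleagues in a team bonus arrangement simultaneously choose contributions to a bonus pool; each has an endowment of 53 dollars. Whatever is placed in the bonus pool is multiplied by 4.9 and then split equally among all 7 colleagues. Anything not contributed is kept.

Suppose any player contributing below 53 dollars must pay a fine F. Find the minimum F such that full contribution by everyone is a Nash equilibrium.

Given the others contribute fully, the best deviation is to contribute 0 (any partial contribution still incurs the fine and gives up units whose private return 0.7000 is below 1).
Deviating from 53 to 0 saves 53 dollars but forfeits the deviator's share of the drop in the bonus pool: 4.9/7 × 53 = 37.10.
So the deviation gain is 53 − 37.10 = 15.90, and the fine must be at least 15.90 dollars to wipe it out.

15.90 dollars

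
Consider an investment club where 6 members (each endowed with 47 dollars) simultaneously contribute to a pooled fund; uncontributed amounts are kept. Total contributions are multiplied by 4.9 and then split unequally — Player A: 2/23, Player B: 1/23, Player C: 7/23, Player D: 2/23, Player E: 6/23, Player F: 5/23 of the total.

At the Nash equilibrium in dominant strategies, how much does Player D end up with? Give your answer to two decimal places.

107.08 dollars

Player j's private return per contributed unit is 4.9 × (j's share). Contributing is weakly dominant for j when that share is at least 1/4.9 = 0.2041, and contributing 0 is dominant otherwise.
Player C, Player E and Player F are above the threshold, contributing 47 each; the remaining 3 contribute 0. Total contributed: 141.
Player D keeps 47 and receives 4.9 × 141 × 2/23 = 60.08 from the pooled fund, for a payoff of 107.08.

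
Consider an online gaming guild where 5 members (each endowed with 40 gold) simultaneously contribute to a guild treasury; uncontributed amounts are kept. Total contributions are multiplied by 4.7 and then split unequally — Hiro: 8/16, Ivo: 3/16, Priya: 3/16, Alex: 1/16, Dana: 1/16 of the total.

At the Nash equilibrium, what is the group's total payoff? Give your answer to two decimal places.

For player j, contributing a unit is worthwhile iff 4.7 × (j's share) ≥ 1, i.e. iff j's share is at least 0.2128.
The only share above 0.2128 is Hiro's 8/16, contributing 40; the remaining 4 contribute 0. Total contributed: 40.
The guild treasury pays out 4.7 × 40 = 188.00 in total (split across the unequal shares, but the aggregate is all that matters for the group sum).
The 4 free-riders keep 40 each, adding 160. Group total = 160 + 188.00 = 348.00.

348.00 gold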